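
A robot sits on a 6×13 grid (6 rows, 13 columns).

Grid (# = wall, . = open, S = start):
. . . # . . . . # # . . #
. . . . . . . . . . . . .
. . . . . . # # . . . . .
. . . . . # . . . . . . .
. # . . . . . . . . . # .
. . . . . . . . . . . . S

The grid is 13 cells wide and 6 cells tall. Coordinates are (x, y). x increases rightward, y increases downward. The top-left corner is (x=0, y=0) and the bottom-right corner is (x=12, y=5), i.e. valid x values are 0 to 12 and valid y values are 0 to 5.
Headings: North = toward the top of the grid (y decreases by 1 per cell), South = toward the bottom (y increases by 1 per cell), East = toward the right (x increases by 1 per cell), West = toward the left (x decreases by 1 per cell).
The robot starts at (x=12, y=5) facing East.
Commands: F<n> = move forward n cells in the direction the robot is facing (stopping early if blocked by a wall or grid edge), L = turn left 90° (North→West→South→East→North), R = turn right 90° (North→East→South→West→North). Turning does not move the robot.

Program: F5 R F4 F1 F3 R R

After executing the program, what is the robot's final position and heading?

Answer: Final position: (x=12, y=5), facing North

Derivation:
Start: (x=12, y=5), facing East
  F5: move forward 0/5 (blocked), now at (x=12, y=5)
  R: turn right, now facing South
  F4: move forward 0/4 (blocked), now at (x=12, y=5)
  F1: move forward 0/1 (blocked), now at (x=12, y=5)
  F3: move forward 0/3 (blocked), now at (x=12, y=5)
  R: turn right, now facing West
  R: turn right, now facing North
Final: (x=12, y=5), facing North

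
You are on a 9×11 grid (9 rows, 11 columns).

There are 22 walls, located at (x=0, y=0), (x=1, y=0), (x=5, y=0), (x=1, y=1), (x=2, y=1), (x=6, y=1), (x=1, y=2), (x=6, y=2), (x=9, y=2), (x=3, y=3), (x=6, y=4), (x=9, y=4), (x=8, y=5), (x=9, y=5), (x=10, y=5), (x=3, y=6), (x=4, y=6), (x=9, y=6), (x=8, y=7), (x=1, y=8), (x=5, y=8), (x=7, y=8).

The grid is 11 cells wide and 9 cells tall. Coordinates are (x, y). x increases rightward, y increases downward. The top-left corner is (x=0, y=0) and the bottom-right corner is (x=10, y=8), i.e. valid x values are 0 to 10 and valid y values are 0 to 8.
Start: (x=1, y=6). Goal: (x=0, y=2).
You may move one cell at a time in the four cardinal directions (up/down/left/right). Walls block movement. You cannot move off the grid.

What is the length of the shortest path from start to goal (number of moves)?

Answer: Shortest path length: 5

Derivation:
BFS from (x=1, y=6) until reaching (x=0, y=2):
  Distance 0: (x=1, y=6)
  Distance 1: (x=1, y=5), (x=0, y=6), (x=2, y=6), (x=1, y=7)
  Distance 2: (x=1, y=4), (x=0, y=5), (x=2, y=5), (x=0, y=7), (x=2, y=7)
  Distance 3: (x=1, y=3), (x=0, y=4), (x=2, y=4), (x=3, y=5), (x=3, y=7), (x=0, y=8), (x=2, y=8)
  Distance 4: (x=0, y=3), (x=2, y=3), (x=3, y=4), (x=4, y=5), (x=4, y=7), (x=3, y=8)
  Distance 5: (x=0, y=2), (x=2, y=2), (x=4, y=4), (x=5, y=5), (x=5, y=7), (x=4, y=8)  <- goal reached here
One shortest path (5 moves): (x=1, y=6) -> (x=0, y=6) -> (x=0, y=5) -> (x=0, y=4) -> (x=0, y=3) -> (x=0, y=2)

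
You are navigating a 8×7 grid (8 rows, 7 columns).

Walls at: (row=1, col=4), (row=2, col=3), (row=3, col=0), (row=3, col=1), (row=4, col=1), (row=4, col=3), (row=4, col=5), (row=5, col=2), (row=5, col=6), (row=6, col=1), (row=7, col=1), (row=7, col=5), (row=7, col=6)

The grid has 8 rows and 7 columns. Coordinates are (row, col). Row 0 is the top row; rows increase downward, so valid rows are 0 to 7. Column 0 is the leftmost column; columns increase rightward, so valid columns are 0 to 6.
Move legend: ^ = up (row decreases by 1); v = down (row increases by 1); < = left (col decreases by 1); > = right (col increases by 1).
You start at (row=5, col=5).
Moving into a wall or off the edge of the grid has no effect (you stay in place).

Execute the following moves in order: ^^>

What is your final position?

Start: (row=5, col=5)
  ^ (up): blocked, stay at (row=5, col=5)
  ^ (up): blocked, stay at (row=5, col=5)
  > (right): blocked, stay at (row=5, col=5)
Final: (row=5, col=5)

Answer: Final position: (row=5, col=5)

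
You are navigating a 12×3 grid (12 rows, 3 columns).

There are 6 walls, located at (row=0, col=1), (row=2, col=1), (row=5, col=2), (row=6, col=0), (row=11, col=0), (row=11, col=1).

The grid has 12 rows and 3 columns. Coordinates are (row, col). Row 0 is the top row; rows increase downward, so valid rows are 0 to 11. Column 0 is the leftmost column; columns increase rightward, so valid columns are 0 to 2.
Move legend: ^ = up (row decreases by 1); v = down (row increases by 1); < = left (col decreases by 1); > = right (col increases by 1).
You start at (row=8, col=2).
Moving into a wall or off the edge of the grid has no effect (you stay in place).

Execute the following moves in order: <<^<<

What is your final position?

Start: (row=8, col=2)
  < (left): (row=8, col=2) -> (row=8, col=1)
  < (left): (row=8, col=1) -> (row=8, col=0)
  ^ (up): (row=8, col=0) -> (row=7, col=0)
  < (left): blocked, stay at (row=7, col=0)
  < (left): blocked, stay at (row=7, col=0)
Final: (row=7, col=0)

Answer: Final position: (row=7, col=0)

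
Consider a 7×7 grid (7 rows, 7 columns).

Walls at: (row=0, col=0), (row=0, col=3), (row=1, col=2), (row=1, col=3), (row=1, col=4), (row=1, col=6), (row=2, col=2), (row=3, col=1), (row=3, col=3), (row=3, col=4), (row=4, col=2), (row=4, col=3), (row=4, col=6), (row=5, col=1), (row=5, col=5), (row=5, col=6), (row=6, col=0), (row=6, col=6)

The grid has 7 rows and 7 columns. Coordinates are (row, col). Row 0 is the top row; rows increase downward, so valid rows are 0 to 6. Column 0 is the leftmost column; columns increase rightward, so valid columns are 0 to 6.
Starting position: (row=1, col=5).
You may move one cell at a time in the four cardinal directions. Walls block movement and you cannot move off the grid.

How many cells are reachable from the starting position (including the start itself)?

BFS flood-fill from (row=1, col=5):
  Distance 0: (row=1, col=5)
  Distance 1: (row=0, col=5), (row=2, col=5)
  Distance 2: (row=0, col=4), (row=0, col=6), (row=2, col=4), (row=2, col=6), (row=3, col=5)
  Distance 3: (row=2, col=3), (row=3, col=6), (row=4, col=5)
  Distance 4: (row=4, col=4)
  Distance 5: (row=5, col=4)
  Distance 6: (row=5, col=3), (row=6, col=4)
  Distance 7: (row=5, col=2), (row=6, col=3), (row=6, col=5)
  Distance 8: (row=6, col=2)
  Distance 9: (row=6, col=1)
Total reachable: 20 (grid has 31 open cells total)

Answer: Reachable cells: 20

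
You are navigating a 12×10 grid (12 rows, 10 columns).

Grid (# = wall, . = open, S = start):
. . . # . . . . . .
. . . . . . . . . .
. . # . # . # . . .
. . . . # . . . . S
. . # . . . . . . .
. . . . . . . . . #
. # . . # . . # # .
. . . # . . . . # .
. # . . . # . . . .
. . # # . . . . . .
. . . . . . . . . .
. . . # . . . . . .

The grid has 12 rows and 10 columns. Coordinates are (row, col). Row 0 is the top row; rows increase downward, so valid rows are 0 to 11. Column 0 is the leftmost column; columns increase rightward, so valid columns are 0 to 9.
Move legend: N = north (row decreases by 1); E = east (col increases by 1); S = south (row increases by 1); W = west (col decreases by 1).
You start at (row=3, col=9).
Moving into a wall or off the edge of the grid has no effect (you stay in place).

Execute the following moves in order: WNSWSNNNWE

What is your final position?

Answer: Final position: (row=1, col=7)

Derivation:
Start: (row=3, col=9)
  W (west): (row=3, col=9) -> (row=3, col=8)
  N (north): (row=3, col=8) -> (row=2, col=8)
  S (south): (row=2, col=8) -> (row=3, col=8)
  W (west): (row=3, col=8) -> (row=3, col=7)
  S (south): (row=3, col=7) -> (row=4, col=7)
  N (north): (row=4, col=7) -> (row=3, col=7)
  N (north): (row=3, col=7) -> (row=2, col=7)
  N (north): (row=2, col=7) -> (row=1, col=7)
  W (west): (row=1, col=7) -> (row=1, col=6)
  E (east): (row=1, col=6) -> (row=1, col=7)
Final: (row=1, col=7)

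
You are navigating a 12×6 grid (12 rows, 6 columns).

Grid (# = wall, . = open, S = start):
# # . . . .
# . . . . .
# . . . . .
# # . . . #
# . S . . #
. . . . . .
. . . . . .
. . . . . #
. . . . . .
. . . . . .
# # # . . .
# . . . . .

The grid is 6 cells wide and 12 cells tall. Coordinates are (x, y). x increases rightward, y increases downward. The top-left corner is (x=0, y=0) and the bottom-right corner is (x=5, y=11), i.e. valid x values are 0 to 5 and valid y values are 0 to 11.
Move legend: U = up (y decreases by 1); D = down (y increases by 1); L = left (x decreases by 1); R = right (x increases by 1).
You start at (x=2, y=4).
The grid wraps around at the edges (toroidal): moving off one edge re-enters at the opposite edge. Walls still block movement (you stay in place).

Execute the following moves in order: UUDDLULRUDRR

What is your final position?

Answer: Final position: (x=4, y=4)

Derivation:
Start: (x=2, y=4)
  U (up): (x=2, y=4) -> (x=2, y=3)
  U (up): (x=2, y=3) -> (x=2, y=2)
  D (down): (x=2, y=2) -> (x=2, y=3)
  D (down): (x=2, y=3) -> (x=2, y=4)
  L (left): (x=2, y=4) -> (x=1, y=4)
  U (up): blocked, stay at (x=1, y=4)
  L (left): blocked, stay at (x=1, y=4)
  R (right): (x=1, y=4) -> (x=2, y=4)
  U (up): (x=2, y=4) -> (x=2, y=3)
  D (down): (x=2, y=3) -> (x=2, y=4)
  R (right): (x=2, y=4) -> (x=3, y=4)
  R (right): (x=3, y=4) -> (x=4, y=4)
Final: (x=4, y=4)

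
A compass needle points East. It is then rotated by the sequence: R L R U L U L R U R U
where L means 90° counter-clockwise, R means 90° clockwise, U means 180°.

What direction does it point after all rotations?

Start: East
  R (right (90° clockwise)) -> South
  L (left (90° counter-clockwise)) -> East
  R (right (90° clockwise)) -> South
  U (U-turn (180°)) -> North
  L (left (90° counter-clockwise)) -> West
  U (U-turn (180°)) -> East
  L (left (90° counter-clockwise)) -> North
  R (right (90° clockwise)) -> East
  U (U-turn (180°)) -> West
  R (right (90° clockwise)) -> North
  U (U-turn (180°)) -> South
Final: South

Answer: Final heading: South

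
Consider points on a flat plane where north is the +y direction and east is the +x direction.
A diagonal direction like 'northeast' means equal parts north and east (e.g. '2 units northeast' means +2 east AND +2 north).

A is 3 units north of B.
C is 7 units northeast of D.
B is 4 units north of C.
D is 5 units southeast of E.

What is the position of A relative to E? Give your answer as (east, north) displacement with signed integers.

Answer: A is at (east=12, north=9) relative to E.

Derivation:
Place E at the origin (east=0, north=0).
  D is 5 units southeast of E: delta (east=+5, north=-5); D at (east=5, north=-5).
  C is 7 units northeast of D: delta (east=+7, north=+7); C at (east=12, north=2).
  B is 4 units north of C: delta (east=+0, north=+4); B at (east=12, north=6).
  A is 3 units north of B: delta (east=+0, north=+3); A at (east=12, north=9).
Therefore A relative to E: (east=12, north=9).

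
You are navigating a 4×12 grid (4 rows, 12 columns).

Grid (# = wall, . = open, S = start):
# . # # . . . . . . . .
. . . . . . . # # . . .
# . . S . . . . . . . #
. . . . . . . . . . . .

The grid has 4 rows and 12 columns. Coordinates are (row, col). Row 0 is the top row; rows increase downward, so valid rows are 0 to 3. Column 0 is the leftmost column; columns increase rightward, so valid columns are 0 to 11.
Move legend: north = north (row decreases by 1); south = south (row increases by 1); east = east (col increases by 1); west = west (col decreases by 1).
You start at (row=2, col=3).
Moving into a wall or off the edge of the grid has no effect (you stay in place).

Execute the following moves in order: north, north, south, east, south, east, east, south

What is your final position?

Start: (row=2, col=3)
  north (north): (row=2, col=3) -> (row=1, col=3)
  north (north): blocked, stay at (row=1, col=3)
  south (south): (row=1, col=3) -> (row=2, col=3)
  east (east): (row=2, col=3) -> (row=2, col=4)
  south (south): (row=2, col=4) -> (row=3, col=4)
  east (east): (row=3, col=4) -> (row=3, col=5)
  east (east): (row=3, col=5) -> (row=3, col=6)
  south (south): blocked, stay at (row=3, col=6)
Final: (row=3, col=6)

Answer: Final position: (row=3, col=6)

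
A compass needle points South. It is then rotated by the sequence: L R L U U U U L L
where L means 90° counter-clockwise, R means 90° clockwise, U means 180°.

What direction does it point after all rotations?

Start: South
  L (left (90° counter-clockwise)) -> East
  R (right (90° clockwise)) -> South
  L (left (90° counter-clockwise)) -> East
  U (U-turn (180°)) -> West
  U (U-turn (180°)) -> East
  U (U-turn (180°)) -> West
  U (U-turn (180°)) -> East
  L (left (90° counter-clockwise)) -> North
  L (left (90° counter-clockwise)) -> West
Final: West

Answer: Final heading: West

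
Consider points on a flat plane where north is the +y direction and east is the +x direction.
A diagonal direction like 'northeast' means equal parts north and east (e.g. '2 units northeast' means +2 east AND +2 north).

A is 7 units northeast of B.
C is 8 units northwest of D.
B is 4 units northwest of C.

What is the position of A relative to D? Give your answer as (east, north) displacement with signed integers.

Answer: A is at (east=-5, north=19) relative to D.

Derivation:
Place D at the origin (east=0, north=0).
  C is 8 units northwest of D: delta (east=-8, north=+8); C at (east=-8, north=8).
  B is 4 units northwest of C: delta (east=-4, north=+4); B at (east=-12, north=12).
  A is 7 units northeast of B: delta (east=+7, north=+7); A at (east=-5, north=19).
Therefore A relative to D: (east=-5, north=19).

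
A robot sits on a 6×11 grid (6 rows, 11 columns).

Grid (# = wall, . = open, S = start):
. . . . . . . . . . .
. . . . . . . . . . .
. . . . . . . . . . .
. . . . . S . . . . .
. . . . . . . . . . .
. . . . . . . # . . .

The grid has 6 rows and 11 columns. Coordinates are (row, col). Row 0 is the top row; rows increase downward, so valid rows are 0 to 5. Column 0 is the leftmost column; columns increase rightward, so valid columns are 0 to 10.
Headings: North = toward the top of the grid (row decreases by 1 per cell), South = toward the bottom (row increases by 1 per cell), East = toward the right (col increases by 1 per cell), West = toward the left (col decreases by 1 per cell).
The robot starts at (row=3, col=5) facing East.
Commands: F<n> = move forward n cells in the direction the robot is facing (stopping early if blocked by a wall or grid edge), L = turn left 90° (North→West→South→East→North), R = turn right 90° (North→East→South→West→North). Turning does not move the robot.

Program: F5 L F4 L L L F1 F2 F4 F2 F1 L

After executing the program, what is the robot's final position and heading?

Answer: Final position: (row=0, col=10), facing North

Derivation:
Start: (row=3, col=5), facing East
  F5: move forward 5, now at (row=3, col=10)
  L: turn left, now facing North
  F4: move forward 3/4 (blocked), now at (row=0, col=10)
  L: turn left, now facing West
  L: turn left, now facing South
  L: turn left, now facing East
  F1: move forward 0/1 (blocked), now at (row=0, col=10)
  F2: move forward 0/2 (blocked), now at (row=0, col=10)
  F4: move forward 0/4 (blocked), now at (row=0, col=10)
  F2: move forward 0/2 (blocked), now at (row=0, col=10)
  F1: move forward 0/1 (blocked), now at (row=0, col=10)
  L: turn left, now facing North
Final: (row=0, col=10), facing North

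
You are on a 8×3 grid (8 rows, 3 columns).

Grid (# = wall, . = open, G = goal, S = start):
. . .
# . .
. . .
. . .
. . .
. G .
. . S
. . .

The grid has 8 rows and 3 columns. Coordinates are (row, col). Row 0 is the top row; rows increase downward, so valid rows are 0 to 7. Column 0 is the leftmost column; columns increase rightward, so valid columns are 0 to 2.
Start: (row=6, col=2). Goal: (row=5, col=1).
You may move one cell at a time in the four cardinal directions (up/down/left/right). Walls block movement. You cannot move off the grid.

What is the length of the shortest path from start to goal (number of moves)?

Answer: Shortest path length: 2

Derivation:
BFS from (row=6, col=2) until reaching (row=5, col=1):
  Distance 0: (row=6, col=2)
  Distance 1: (row=5, col=2), (row=6, col=1), (row=7, col=2)
  Distance 2: (row=4, col=2), (row=5, col=1), (row=6, col=0), (row=7, col=1)  <- goal reached here
One shortest path (2 moves): (row=6, col=2) -> (row=6, col=1) -> (row=5, col=1)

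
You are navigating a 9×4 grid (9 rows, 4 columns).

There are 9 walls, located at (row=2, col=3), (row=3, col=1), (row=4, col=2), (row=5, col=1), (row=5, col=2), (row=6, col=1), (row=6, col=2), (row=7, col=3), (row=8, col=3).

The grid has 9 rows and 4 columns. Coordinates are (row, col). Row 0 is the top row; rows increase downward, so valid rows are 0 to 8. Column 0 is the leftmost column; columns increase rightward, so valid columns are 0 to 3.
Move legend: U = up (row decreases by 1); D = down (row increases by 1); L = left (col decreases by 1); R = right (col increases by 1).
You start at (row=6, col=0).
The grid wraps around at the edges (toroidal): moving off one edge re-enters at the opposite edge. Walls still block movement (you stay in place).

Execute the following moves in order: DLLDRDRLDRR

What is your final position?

Start: (row=6, col=0)
  D (down): (row=6, col=0) -> (row=7, col=0)
  L (left): blocked, stay at (row=7, col=0)
  L (left): blocked, stay at (row=7, col=0)
  D (down): (row=7, col=0) -> (row=8, col=0)
  R (right): (row=8, col=0) -> (row=8, col=1)
  D (down): (row=8, col=1) -> (row=0, col=1)
  R (right): (row=0, col=1) -> (row=0, col=2)
  L (left): (row=0, col=2) -> (row=0, col=1)
  D (down): (row=0, col=1) -> (row=1, col=1)
  R (right): (row=1, col=1) -> (row=1, col=2)
  R (right): (row=1, col=2) -> (row=1, col=3)
Final: (row=1, col=3)

Answer: Final position: (row=1, col=3)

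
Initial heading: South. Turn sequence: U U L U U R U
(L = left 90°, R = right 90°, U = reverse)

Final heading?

Start: South
  U (U-turn (180°)) -> North
  U (U-turn (180°)) -> South
  L (left (90° counter-clockwise)) -> East
  U (U-turn (180°)) -> West
  U (U-turn (180°)) -> East
  R (right (90° clockwise)) -> South
  U (U-turn (180°)) -> North
Final: North

Answer: Final heading: North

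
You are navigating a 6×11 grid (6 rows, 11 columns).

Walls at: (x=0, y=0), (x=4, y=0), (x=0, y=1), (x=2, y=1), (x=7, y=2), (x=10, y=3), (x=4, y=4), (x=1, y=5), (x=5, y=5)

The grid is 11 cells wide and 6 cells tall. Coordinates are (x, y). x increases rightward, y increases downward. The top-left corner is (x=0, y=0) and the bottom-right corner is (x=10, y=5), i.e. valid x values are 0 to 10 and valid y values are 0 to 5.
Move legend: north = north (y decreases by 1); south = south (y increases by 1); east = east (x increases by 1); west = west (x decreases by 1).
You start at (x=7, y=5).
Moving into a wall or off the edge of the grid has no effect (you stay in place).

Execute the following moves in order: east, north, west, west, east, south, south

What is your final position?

Start: (x=7, y=5)
  east (east): (x=7, y=5) -> (x=8, y=5)
  north (north): (x=8, y=5) -> (x=8, y=4)
  west (west): (x=8, y=4) -> (x=7, y=4)
  west (west): (x=7, y=4) -> (x=6, y=4)
  east (east): (x=6, y=4) -> (x=7, y=4)
  south (south): (x=7, y=4) -> (x=7, y=5)
  south (south): blocked, stay at (x=7, y=5)
Final: (x=7, y=5)

Answer: Final position: (x=7, y=5)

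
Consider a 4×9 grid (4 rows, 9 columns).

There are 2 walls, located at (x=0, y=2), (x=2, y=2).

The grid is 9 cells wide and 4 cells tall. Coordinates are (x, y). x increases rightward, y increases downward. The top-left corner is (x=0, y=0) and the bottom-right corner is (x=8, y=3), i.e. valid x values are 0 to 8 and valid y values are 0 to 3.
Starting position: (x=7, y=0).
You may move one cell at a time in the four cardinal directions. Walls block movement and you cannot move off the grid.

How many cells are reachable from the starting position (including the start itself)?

BFS flood-fill from (x=7, y=0):
  Distance 0: (x=7, y=0)
  Distance 1: (x=6, y=0), (x=8, y=0), (x=7, y=1)
  Distance 2: (x=5, y=0), (x=6, y=1), (x=8, y=1), (x=7, y=2)
  Distance 3: (x=4, y=0), (x=5, y=1), (x=6, y=2), (x=8, y=2), (x=7, y=3)
  Distance 4: (x=3, y=0), (x=4, y=1), (x=5, y=2), (x=6, y=3), (x=8, y=3)
  Distance 5: (x=2, y=0), (x=3, y=1), (x=4, y=2), (x=5, y=3)
  Distance 6: (x=1, y=0), (x=2, y=1), (x=3, y=2), (x=4, y=3)
  Distance 7: (x=0, y=0), (x=1, y=1), (x=3, y=3)
  Distance 8: (x=0, y=1), (x=1, y=2), (x=2, y=3)
  Distance 9: (x=1, y=3)
  Distance 10: (x=0, y=3)
Total reachable: 34 (grid has 34 open cells total)

Answer: Reachable cells: 34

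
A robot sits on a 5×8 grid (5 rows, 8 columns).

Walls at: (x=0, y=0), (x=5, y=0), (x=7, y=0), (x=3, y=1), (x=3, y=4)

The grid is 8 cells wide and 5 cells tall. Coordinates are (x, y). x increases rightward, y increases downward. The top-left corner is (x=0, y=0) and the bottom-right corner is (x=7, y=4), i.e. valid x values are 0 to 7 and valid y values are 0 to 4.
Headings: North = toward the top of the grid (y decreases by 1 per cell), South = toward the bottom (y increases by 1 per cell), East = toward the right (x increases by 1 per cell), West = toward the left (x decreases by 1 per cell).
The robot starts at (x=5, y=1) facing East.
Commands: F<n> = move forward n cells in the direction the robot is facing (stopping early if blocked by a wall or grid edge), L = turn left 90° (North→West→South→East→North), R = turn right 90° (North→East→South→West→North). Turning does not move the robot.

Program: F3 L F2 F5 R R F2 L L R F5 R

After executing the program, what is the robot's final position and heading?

Start: (x=5, y=1), facing East
  F3: move forward 2/3 (blocked), now at (x=7, y=1)
  L: turn left, now facing North
  F2: move forward 0/2 (blocked), now at (x=7, y=1)
  F5: move forward 0/5 (blocked), now at (x=7, y=1)
  R: turn right, now facing East
  R: turn right, now facing South
  F2: move forward 2, now at (x=7, y=3)
  L: turn left, now facing East
  L: turn left, now facing North
  R: turn right, now facing East
  F5: move forward 0/5 (blocked), now at (x=7, y=3)
  R: turn right, now facing South
Final: (x=7, y=3), facing South

Answer: Final position: (x=7, y=3), facing South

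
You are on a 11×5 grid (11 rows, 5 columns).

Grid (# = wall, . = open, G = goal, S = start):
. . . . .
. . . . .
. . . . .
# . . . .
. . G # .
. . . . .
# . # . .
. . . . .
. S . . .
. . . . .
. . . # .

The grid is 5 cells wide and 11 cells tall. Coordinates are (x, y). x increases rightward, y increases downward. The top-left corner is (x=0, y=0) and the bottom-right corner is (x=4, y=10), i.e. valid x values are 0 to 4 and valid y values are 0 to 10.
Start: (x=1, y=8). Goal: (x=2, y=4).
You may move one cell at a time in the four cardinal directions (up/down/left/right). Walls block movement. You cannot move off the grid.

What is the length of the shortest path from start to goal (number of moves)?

BFS from (x=1, y=8) until reaching (x=2, y=4):
  Distance 0: (x=1, y=8)
  Distance 1: (x=1, y=7), (x=0, y=8), (x=2, y=8), (x=1, y=9)
  Distance 2: (x=1, y=6), (x=0, y=7), (x=2, y=7), (x=3, y=8), (x=0, y=9), (x=2, y=9), (x=1, y=10)
  Distance 3: (x=1, y=5), (x=3, y=7), (x=4, y=8), (x=3, y=9), (x=0, y=10), (x=2, y=10)
  Distance 4: (x=1, y=4), (x=0, y=5), (x=2, y=5), (x=3, y=6), (x=4, y=7), (x=4, y=9)
  Distance 5: (x=1, y=3), (x=0, y=4), (x=2, y=4), (x=3, y=5), (x=4, y=6), (x=4, y=10)  <- goal reached here
One shortest path (5 moves): (x=1, y=8) -> (x=1, y=7) -> (x=1, y=6) -> (x=1, y=5) -> (x=2, y=5) -> (x=2, y=4)

Answer: Shortest path length: 5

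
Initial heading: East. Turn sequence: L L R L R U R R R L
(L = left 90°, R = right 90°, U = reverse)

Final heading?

Answer: Final heading: North

Derivation:
Start: East
  L (left (90° counter-clockwise)) -> North
  L (left (90° counter-clockwise)) -> West
  R (right (90° clockwise)) -> North
  L (left (90° counter-clockwise)) -> West
  R (right (90° clockwise)) -> North
  U (U-turn (180°)) -> South
  R (right (90° clockwise)) -> West
  R (right (90° clockwise)) -> North
  R (right (90° clockwise)) -> East
  L (left (90° counter-clockwise)) -> North
Final: North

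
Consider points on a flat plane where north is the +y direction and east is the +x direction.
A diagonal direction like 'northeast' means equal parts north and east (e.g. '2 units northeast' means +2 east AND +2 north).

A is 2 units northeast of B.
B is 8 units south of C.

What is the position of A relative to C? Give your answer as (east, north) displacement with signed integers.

Answer: A is at (east=2, north=-6) relative to C.

Derivation:
Place C at the origin (east=0, north=0).
  B is 8 units south of C: delta (east=+0, north=-8); B at (east=0, north=-8).
  A is 2 units northeast of B: delta (east=+2, north=+2); A at (east=2, north=-6).
Therefore A relative to C: (east=2, north=-6).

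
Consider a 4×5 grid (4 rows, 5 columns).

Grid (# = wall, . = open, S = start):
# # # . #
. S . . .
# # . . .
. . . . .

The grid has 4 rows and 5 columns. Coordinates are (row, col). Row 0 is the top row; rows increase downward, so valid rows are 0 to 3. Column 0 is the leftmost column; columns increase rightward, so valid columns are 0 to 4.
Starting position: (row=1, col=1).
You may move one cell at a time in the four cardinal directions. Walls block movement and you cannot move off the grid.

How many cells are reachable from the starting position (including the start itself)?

Answer: Reachable cells: 14

Derivation:
BFS flood-fill from (row=1, col=1):
  Distance 0: (row=1, col=1)
  Distance 1: (row=1, col=0), (row=1, col=2)
  Distance 2: (row=1, col=3), (row=2, col=2)
  Distance 3: (row=0, col=3), (row=1, col=4), (row=2, col=3), (row=3, col=2)
  Distance 4: (row=2, col=4), (row=3, col=1), (row=3, col=3)
  Distance 5: (row=3, col=0), (row=3, col=4)
Total reachable: 14 (grid has 14 open cells total)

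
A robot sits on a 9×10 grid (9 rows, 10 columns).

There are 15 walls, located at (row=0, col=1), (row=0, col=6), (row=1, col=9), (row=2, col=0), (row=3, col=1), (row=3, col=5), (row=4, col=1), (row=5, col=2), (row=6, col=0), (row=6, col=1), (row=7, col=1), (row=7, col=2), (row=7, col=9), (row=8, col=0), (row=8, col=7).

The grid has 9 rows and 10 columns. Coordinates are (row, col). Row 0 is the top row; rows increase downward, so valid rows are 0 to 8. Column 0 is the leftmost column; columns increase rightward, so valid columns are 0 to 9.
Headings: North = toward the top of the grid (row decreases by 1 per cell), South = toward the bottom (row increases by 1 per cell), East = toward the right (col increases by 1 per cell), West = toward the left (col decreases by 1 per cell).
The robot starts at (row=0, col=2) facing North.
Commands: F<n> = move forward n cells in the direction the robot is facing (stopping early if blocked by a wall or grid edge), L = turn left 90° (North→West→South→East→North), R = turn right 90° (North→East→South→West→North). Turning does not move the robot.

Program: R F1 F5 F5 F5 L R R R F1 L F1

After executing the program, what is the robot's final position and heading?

Start: (row=0, col=2), facing North
  R: turn right, now facing East
  F1: move forward 1, now at (row=0, col=3)
  F5: move forward 2/5 (blocked), now at (row=0, col=5)
  F5: move forward 0/5 (blocked), now at (row=0, col=5)
  F5: move forward 0/5 (blocked), now at (row=0, col=5)
  L: turn left, now facing North
  R: turn right, now facing East
  R: turn right, now facing South
  R: turn right, now facing West
  F1: move forward 1, now at (row=0, col=4)
  L: turn left, now facing South
  F1: move forward 1, now at (row=1, col=4)
Final: (row=1, col=4), facing South

Answer: Final position: (row=1, col=4), facing South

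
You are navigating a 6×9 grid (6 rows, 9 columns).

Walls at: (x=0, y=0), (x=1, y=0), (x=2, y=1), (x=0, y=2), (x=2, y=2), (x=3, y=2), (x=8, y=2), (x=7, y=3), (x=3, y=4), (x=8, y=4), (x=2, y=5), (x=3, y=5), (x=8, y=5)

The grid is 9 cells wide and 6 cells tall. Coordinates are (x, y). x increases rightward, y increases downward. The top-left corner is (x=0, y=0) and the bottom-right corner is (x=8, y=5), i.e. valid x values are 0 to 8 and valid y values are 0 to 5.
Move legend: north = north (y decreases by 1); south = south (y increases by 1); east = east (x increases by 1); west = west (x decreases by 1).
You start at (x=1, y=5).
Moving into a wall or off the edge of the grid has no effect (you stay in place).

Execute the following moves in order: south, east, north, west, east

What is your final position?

Start: (x=1, y=5)
  south (south): blocked, stay at (x=1, y=5)
  east (east): blocked, stay at (x=1, y=5)
  north (north): (x=1, y=5) -> (x=1, y=4)
  west (west): (x=1, y=4) -> (x=0, y=4)
  east (east): (x=0, y=4) -> (x=1, y=4)
Final: (x=1, y=4)

Answer: Final position: (x=1, y=4)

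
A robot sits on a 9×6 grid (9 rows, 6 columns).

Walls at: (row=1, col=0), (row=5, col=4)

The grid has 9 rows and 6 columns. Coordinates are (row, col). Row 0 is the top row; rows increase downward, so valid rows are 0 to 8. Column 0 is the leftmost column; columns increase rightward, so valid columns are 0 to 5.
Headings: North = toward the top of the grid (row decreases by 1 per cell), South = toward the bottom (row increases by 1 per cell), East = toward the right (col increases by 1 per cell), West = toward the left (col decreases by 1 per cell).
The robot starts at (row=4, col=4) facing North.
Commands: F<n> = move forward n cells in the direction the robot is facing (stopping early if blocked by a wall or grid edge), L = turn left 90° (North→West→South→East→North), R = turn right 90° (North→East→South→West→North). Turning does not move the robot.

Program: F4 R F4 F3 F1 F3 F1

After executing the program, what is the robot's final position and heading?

Answer: Final position: (row=0, col=5), facing East

Derivation:
Start: (row=4, col=4), facing North
  F4: move forward 4, now at (row=0, col=4)
  R: turn right, now facing East
  F4: move forward 1/4 (blocked), now at (row=0, col=5)
  F3: move forward 0/3 (blocked), now at (row=0, col=5)
  F1: move forward 0/1 (blocked), now at (row=0, col=5)
  F3: move forward 0/3 (blocked), now at (row=0, col=5)
  F1: move forward 0/1 (blocked), now at (row=0, col=5)
Final: (row=0, col=5), facing East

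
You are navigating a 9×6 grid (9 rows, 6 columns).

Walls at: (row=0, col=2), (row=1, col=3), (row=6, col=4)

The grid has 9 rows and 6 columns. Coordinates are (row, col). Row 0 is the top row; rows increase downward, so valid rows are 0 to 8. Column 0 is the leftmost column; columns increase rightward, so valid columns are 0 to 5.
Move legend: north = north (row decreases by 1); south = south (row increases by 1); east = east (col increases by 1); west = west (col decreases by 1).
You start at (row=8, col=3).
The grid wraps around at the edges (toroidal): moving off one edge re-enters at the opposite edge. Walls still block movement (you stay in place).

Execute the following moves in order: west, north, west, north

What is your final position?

Start: (row=8, col=3)
  west (west): (row=8, col=3) -> (row=8, col=2)
  north (north): (row=8, col=2) -> (row=7, col=2)
  west (west): (row=7, col=2) -> (row=7, col=1)
  north (north): (row=7, col=1) -> (row=6, col=1)
Final: (row=6, col=1)

Answer: Final position: (row=6, col=1)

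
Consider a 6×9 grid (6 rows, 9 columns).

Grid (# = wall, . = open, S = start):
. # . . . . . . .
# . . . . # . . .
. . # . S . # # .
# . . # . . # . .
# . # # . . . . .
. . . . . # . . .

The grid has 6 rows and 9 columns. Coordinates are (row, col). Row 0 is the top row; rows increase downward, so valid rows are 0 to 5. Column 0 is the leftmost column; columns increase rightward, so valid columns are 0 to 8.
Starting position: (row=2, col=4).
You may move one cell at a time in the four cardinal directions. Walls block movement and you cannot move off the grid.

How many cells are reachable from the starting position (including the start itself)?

Answer: Reachable cells: 40

Derivation:
BFS flood-fill from (row=2, col=4):
  Distance 0: (row=2, col=4)
  Distance 1: (row=1, col=4), (row=2, col=3), (row=2, col=5), (row=3, col=4)
  Distance 2: (row=0, col=4), (row=1, col=3), (row=3, col=5), (row=4, col=4)
  Distance 3: (row=0, col=3), (row=0, col=5), (row=1, col=2), (row=4, col=5), (row=5, col=4)
  Distance 4: (row=0, col=2), (row=0, col=6), (row=1, col=1), (row=4, col=6), (row=5, col=3)
  Distance 5: (row=0, col=7), (row=1, col=6), (row=2, col=1), (row=4, col=7), (row=5, col=2), (row=5, col=6)
  Distance 6: (row=0, col=8), (row=1, col=7), (row=2, col=0), (row=3, col=1), (row=3, col=7), (row=4, col=8), (row=5, col=1), (row=5, col=7)
  Distance 7: (row=1, col=8), (row=3, col=2), (row=3, col=8), (row=4, col=1), (row=5, col=0), (row=5, col=8)
  Distance 8: (row=2, col=8)
Total reachable: 40 (grid has 41 open cells total)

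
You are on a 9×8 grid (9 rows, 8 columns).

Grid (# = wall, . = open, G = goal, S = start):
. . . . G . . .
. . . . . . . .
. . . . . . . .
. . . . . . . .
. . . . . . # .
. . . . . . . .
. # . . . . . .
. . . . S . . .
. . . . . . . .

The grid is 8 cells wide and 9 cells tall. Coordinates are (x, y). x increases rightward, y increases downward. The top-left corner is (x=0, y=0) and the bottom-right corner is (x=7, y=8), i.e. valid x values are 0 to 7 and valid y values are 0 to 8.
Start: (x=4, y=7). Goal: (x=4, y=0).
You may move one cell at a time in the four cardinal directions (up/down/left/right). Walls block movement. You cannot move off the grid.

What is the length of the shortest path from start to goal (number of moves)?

BFS from (x=4, y=7) until reaching (x=4, y=0):
  Distance 0: (x=4, y=7)
  Distance 1: (x=4, y=6), (x=3, y=7), (x=5, y=7), (x=4, y=8)
  Distance 2: (x=4, y=5), (x=3, y=6), (x=5, y=6), (x=2, y=7), (x=6, y=7), (x=3, y=8), (x=5, y=8)
  Distance 3: (x=4, y=4), (x=3, y=5), (x=5, y=5), (x=2, y=6), (x=6, y=6), (x=1, y=7), (x=7, y=7), (x=2, y=8), (x=6, y=8)
  Distance 4: (x=4, y=3), (x=3, y=4), (x=5, y=4), (x=2, y=5), (x=6, y=5), (x=7, y=6), (x=0, y=7), (x=1, y=8), (x=7, y=8)
  Distance 5: (x=4, y=2), (x=3, y=3), (x=5, y=3), (x=2, y=4), (x=1, y=5), (x=7, y=5), (x=0, y=6), (x=0, y=8)
  Distance 6: (x=4, y=1), (x=3, y=2), (x=5, y=2), (x=2, y=3), (x=6, y=3), (x=1, y=4), (x=7, y=4), (x=0, y=5)
  Distance 7: (x=4, y=0), (x=3, y=1), (x=5, y=1), (x=2, y=2), (x=6, y=2), (x=1, y=3), (x=7, y=3), (x=0, y=4)  <- goal reached here
One shortest path (7 moves): (x=4, y=7) -> (x=4, y=6) -> (x=4, y=5) -> (x=4, y=4) -> (x=4, y=3) -> (x=4, y=2) -> (x=4, y=1) -> (x=4, y=0)

Answer: Shortest path length: 7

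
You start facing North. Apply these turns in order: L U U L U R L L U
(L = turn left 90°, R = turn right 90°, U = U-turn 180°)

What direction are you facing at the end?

Start: North
  L (left (90° counter-clockwise)) -> West
  U (U-turn (180°)) -> East
  U (U-turn (180°)) -> West
  L (left (90° counter-clockwise)) -> South
  U (U-turn (180°)) -> North
  R (right (90° clockwise)) -> East
  L (left (90° counter-clockwise)) -> North
  L (left (90° counter-clockwise)) -> West
  U (U-turn (180°)) -> East
Final: East

Answer: Final heading: East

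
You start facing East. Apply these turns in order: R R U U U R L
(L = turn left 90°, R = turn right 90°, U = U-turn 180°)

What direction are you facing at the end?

Start: East
  R (right (90° clockwise)) -> South
  R (right (90° clockwise)) -> West
  U (U-turn (180°)) -> East
  U (U-turn (180°)) -> West
  U (U-turn (180°)) -> East
  R (right (90° clockwise)) -> South
  L (left (90° counter-clockwise)) -> East
Final: East

Answer: Final heading: East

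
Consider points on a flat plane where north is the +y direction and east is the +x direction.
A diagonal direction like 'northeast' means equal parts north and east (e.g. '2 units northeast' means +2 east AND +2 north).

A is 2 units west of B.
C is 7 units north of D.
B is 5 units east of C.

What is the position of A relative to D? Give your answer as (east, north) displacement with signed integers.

Place D at the origin (east=0, north=0).
  C is 7 units north of D: delta (east=+0, north=+7); C at (east=0, north=7).
  B is 5 units east of C: delta (east=+5, north=+0); B at (east=5, north=7).
  A is 2 units west of B: delta (east=-2, north=+0); A at (east=3, north=7).
Therefore A relative to D: (east=3, north=7).

Answer: A is at (east=3, north=7) relative to D.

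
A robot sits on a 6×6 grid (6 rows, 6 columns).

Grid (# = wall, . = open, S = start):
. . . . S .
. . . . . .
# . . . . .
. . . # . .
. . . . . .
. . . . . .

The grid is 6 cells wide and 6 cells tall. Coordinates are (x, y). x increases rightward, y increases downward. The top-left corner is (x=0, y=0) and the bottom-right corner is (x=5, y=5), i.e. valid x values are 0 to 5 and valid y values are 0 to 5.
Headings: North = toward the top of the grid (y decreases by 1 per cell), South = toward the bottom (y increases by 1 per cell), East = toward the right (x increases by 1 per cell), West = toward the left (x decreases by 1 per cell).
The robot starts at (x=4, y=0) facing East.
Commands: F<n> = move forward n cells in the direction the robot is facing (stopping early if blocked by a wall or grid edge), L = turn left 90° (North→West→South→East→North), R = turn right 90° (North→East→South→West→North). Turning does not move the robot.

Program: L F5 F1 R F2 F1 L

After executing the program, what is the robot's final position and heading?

Answer: Final position: (x=5, y=0), facing North

Derivation:
Start: (x=4, y=0), facing East
  L: turn left, now facing North
  F5: move forward 0/5 (blocked), now at (x=4, y=0)
  F1: move forward 0/1 (blocked), now at (x=4, y=0)
  R: turn right, now facing East
  F2: move forward 1/2 (blocked), now at (x=5, y=0)
  F1: move forward 0/1 (blocked), now at (x=5, y=0)
  L: turn left, now facing North
Final: (x=5, y=0), facing North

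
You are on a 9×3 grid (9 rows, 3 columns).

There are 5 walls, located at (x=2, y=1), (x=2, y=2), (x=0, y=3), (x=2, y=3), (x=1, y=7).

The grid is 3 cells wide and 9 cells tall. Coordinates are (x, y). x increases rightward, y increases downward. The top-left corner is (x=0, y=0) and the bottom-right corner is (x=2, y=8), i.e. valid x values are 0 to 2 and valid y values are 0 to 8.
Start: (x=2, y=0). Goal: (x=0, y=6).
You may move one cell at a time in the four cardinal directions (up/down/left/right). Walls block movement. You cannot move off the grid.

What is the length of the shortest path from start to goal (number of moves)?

BFS from (x=2, y=0) until reaching (x=0, y=6):
  Distance 0: (x=2, y=0)
  Distance 1: (x=1, y=0)
  Distance 2: (x=0, y=0), (x=1, y=1)
  Distance 3: (x=0, y=1), (x=1, y=2)
  Distance 4: (x=0, y=2), (x=1, y=3)
  Distance 5: (x=1, y=4)
  Distance 6: (x=0, y=4), (x=2, y=4), (x=1, y=5)
  Distance 7: (x=0, y=5), (x=2, y=5), (x=1, y=6)
  Distance 8: (x=0, y=6), (x=2, y=6)  <- goal reached here
One shortest path (8 moves): (x=2, y=0) -> (x=1, y=0) -> (x=1, y=1) -> (x=1, y=2) -> (x=1, y=3) -> (x=1, y=4) -> (x=0, y=4) -> (x=0, y=5) -> (x=0, y=6)

Answer: Shortest path length: 8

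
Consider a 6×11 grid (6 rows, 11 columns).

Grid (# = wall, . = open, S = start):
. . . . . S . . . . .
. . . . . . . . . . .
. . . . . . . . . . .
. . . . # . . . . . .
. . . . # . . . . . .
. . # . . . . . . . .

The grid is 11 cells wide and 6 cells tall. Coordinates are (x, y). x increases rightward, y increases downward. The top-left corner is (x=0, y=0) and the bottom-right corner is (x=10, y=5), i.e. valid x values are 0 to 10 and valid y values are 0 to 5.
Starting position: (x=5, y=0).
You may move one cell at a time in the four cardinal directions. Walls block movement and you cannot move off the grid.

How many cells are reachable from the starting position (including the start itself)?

Answer: Reachable cells: 63

Derivation:
BFS flood-fill from (x=5, y=0):
  Distance 0: (x=5, y=0)
  Distance 1: (x=4, y=0), (x=6, y=0), (x=5, y=1)
  Distance 2: (x=3, y=0), (x=7, y=0), (x=4, y=1), (x=6, y=1), (x=5, y=2)
  Distance 3: (x=2, y=0), (x=8, y=0), (x=3, y=1), (x=7, y=1), (x=4, y=2), (x=6, y=2), (x=5, y=3)
  Distance 4: (x=1, y=0), (x=9, y=0), (x=2, y=1), (x=8, y=1), (x=3, y=2), (x=7, y=2), (x=6, y=3), (x=5, y=4)
  Distance 5: (x=0, y=0), (x=10, y=0), (x=1, y=1), (x=9, y=1), (x=2, y=2), (x=8, y=2), (x=3, y=3), (x=7, y=3), (x=6, y=4), (x=5, y=5)
  Distance 6: (x=0, y=1), (x=10, y=1), (x=1, y=2), (x=9, y=2), (x=2, y=3), (x=8, y=3), (x=3, y=4), (x=7, y=4), (x=4, y=5), (x=6, y=5)
  Distance 7: (x=0, y=2), (x=10, y=2), (x=1, y=3), (x=9, y=3), (x=2, y=4), (x=8, y=4), (x=3, y=5), (x=7, y=5)
  Distance 8: (x=0, y=3), (x=10, y=3), (x=1, y=4), (x=9, y=4), (x=8, y=5)
  Distance 9: (x=0, y=4), (x=10, y=4), (x=1, y=5), (x=9, y=5)
  Distance 10: (x=0, y=5), (x=10, y=5)
Total reachable: 63 (grid has 63 open cells total)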